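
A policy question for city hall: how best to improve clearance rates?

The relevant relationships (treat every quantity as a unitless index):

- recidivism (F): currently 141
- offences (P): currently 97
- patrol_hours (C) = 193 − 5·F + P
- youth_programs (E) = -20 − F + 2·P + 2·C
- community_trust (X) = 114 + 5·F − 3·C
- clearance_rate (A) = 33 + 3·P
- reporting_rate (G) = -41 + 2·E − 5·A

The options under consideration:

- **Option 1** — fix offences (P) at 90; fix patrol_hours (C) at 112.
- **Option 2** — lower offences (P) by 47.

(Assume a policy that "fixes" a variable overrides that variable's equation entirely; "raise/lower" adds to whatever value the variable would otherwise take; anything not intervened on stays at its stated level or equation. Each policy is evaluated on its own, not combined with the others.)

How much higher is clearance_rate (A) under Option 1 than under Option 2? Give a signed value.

Option 1 (P := 90, C := 112):
  P = 90
  A = 33 + 3·90 = 303
Option 2 (P − 47):
  P = 97 − 47 = 50
  A = 33 + 3·50 = 183
A: 303 − 183 = 120

120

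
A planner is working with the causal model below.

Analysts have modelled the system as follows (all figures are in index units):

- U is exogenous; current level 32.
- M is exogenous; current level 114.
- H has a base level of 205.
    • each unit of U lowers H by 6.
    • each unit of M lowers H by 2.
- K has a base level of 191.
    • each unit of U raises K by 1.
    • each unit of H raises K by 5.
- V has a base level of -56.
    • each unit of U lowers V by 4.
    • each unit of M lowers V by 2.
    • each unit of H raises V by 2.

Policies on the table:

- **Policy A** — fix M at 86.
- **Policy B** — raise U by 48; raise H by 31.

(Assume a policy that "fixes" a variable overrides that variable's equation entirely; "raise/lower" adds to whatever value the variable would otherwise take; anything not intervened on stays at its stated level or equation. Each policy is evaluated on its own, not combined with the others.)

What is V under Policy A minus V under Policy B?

Policy A (M := 86):
  U = 32
  M = 86
  H = 205 − 6·32 − 2·86 = -159
  V = -56 − 4·32 − 2·86 + 2·(-159) = -674
Policy B (U + 48, H + 31):
  U = 32 + 48 = 80
  M = 114
  H = 205 − 6·80 − 2·114 (+31 from intervention) = -472
  V = -56 − 4·80 − 2·114 + 2·(-472) = -1548
V: -674 − (-1548) = 874

874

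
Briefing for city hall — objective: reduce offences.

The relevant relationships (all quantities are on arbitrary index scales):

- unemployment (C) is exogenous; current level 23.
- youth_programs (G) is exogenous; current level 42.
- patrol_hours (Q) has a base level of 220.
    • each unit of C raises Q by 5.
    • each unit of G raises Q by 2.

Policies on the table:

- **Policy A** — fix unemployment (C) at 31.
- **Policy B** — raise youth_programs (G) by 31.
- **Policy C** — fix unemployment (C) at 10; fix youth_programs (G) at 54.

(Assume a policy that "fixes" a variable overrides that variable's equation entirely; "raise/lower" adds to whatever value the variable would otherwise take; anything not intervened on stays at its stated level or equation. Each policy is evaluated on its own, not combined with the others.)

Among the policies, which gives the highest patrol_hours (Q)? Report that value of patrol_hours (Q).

481

Policy A (C := 31):
  C = 31
  G = 42
  Q = 220 + 5·31 + 2·42 = 459
Policy B (G + 31):
  C = 23
  G = 42 + 31 = 73
  Q = 220 + 5·23 + 2·73 = 481
Policy C (C := 10, G := 54):
  C = 10
  G = 54
  Q = 220 + 5·10 + 2·54 = 378
Comparing — Policy A: Q=459, Policy B: Q=481, Policy C: Q=378. Highest is 481 (Policy B).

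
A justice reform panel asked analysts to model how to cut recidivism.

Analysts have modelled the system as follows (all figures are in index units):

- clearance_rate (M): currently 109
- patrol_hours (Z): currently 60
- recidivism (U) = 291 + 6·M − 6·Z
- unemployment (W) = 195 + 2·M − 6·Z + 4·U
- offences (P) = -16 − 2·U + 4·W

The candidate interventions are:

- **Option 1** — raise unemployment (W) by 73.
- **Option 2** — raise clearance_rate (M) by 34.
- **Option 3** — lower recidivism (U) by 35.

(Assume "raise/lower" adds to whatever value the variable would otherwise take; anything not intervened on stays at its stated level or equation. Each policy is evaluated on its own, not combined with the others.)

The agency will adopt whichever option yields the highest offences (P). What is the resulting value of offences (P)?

Option 1 (W + 73):
  M = 109
  Z = 60
  U = 291 + 6·109 − 6·60 = 585
  W = 195 + 2·109 − 6·60 + 4·585 (+73 from intervention) = 2466
  P = -16 − 2·585 + 4·2466 = 8678
Option 2 (M + 34):
  M = 109 + 34 = 143
  Z = 60
  U = 291 + 6·143 − 6·60 = 789
  W = 195 + 2·143 − 6·60 + 4·789 = 3277
  P = -16 − 2·789 + 4·3277 = 11514
Option 3 (U − 35):
  M = 109
  Z = 60
  U = 291 + 6·109 − 6·60 (−35 from intervention) = 550
  W = 195 + 2·109 − 6·60 + 4·550 = 2253
  P = -16 − 2·550 + 4·2253 = 7896
Comparing — Option 1: P=8678, Option 2: P=11514, Option 3: P=7896. Highest is 11514 (Option 2).

11514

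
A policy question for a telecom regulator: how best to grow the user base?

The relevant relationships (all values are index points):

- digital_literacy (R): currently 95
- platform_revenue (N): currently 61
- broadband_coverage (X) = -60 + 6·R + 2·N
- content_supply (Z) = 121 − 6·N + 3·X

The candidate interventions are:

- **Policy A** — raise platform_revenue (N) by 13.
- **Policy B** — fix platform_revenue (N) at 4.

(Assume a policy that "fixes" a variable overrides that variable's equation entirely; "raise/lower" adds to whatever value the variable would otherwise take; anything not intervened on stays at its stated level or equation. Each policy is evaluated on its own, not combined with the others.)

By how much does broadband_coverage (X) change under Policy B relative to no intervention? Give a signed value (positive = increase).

Baseline:
  R = 95
  N = 61
  X = -60 + 6·95 + 2·61 = 632
Policy B (N := 4):
  R = 95
  N = 4
  X = -60 + 6·95 + 2·4 = 518
Change in X: 518 − 632 = -114

-114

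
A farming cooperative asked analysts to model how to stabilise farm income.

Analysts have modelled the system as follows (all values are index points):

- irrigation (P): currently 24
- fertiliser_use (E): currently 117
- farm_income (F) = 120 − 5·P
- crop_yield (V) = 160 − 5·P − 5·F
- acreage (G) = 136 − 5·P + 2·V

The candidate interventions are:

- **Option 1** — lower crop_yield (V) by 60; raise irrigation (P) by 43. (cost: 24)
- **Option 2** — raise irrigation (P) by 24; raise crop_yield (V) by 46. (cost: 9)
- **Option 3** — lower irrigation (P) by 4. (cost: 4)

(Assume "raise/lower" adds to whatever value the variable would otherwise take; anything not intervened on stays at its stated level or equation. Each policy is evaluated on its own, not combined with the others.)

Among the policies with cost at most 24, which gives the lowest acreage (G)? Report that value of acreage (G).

-44

Option 1 (V − 60, P + 43):
  P = 24 + 43 = 67
  F = 120 − 5·67 = -215
  V = 160 − 5·67 − 5·(-215) (−60 from intervention) = 840
  G = 136 − 5·67 + 2·840 = 1481
Option 2 (P + 24, V + 46):
  P = 24 + 24 = 48
  F = 120 − 5·48 = -120
  V = 160 − 5·48 − 5·(-120) (+46 from intervention) = 566
  G = 136 − 5·48 + 2·566 = 1028
Option 3 (P − 4):
  P = 24 − 4 = 20
  F = 120 − 5·20 = 20
  V = 160 − 5·20 − 5·20 = -40
  G = 136 − 5·20 + 2·(-40) = -44
Comparing — Option 1: G=1481, Option 2: G=1028, Option 3: G=-44. Lowest is -44 (Option 3).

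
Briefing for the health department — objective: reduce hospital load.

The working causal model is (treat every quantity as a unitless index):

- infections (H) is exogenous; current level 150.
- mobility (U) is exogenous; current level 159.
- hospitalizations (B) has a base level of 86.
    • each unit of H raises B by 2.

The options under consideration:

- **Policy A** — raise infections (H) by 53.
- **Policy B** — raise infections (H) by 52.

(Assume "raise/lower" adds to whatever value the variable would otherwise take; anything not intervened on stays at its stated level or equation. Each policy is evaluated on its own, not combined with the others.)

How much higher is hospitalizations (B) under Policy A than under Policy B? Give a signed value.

2

Policy A (H + 53):
  H = 150 + 53 = 203
  B = 86 + 2·203 = 492
Policy B (H + 52):
  H = 150 + 52 = 202
  B = 86 + 2·202 = 490
B: 492 − 490 = 2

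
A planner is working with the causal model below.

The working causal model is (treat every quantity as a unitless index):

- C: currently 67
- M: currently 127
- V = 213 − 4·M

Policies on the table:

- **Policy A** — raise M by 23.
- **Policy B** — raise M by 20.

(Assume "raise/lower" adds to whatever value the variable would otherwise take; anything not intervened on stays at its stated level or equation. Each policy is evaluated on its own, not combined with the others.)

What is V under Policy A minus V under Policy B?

Policy A (M + 23):
  M = 127 + 23 = 150
  V = 213 − 4·150 = -387
Policy B (M + 20):
  M = 127 + 20 = 147
  V = 213 − 4·147 = -375
V: -387 − (-375) = -12

-12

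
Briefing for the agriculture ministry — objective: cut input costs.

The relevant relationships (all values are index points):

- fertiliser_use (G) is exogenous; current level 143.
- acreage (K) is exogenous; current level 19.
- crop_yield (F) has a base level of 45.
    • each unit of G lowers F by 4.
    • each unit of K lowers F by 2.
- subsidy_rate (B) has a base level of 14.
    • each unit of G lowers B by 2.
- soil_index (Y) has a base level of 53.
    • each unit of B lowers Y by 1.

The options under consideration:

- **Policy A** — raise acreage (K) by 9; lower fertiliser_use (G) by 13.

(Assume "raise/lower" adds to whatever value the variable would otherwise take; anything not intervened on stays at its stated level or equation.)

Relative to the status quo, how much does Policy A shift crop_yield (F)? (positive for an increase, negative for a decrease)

34

Baseline:
  G = 143
  K = 19
  F = 45 − 4·143 − 2·19 = -565
Policy A (K + 9, G − 13):
  G = 143 − 13 = 130
  K = 19 + 9 = 28
  F = 45 − 4·130 − 2·28 = -531
Change in F: -531 − (-565) = 34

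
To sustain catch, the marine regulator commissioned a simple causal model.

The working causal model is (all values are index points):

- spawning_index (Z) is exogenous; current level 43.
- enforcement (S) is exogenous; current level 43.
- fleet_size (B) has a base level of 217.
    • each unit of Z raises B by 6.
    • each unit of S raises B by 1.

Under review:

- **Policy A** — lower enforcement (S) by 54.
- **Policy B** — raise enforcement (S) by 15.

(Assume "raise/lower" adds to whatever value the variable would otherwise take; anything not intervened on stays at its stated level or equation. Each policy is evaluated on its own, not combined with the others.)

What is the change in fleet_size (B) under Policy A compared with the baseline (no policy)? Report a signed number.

-54

Baseline:
  Z = 43
  S = 43
  B = 217 + 6·43 + 43 = 518
Policy A (S − 54):
  Z = 43
  S = 43 − 54 = -11
  B = 217 + 6·43 + (-11) = 464
Change in B: 464 − 518 = -54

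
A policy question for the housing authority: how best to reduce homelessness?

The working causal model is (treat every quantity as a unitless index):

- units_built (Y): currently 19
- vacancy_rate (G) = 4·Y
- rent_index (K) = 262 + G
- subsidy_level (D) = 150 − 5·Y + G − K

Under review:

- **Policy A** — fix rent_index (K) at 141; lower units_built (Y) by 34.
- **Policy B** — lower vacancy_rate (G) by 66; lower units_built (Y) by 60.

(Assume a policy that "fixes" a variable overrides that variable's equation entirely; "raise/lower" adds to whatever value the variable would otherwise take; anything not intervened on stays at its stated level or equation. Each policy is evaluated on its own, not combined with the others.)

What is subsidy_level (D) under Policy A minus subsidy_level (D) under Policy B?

Policy A (K := 141, Y − 34):
  Y = 19 − 34 = -15
  G = 0 + 4·(-15) = -60
  K = 141
  D = 150 − 5·(-15) + (-60) − 141 = 24
Policy B (G − 66, Y − 60):
  Y = 19 − 60 = -41
  G = 0 + 4·(-41) (−66 from intervention) = -230
  K = 262 + (-230) = 32
  D = 150 − 5·(-41) + (-230) − 32 = 93
D: 24 − 93 = -69

-69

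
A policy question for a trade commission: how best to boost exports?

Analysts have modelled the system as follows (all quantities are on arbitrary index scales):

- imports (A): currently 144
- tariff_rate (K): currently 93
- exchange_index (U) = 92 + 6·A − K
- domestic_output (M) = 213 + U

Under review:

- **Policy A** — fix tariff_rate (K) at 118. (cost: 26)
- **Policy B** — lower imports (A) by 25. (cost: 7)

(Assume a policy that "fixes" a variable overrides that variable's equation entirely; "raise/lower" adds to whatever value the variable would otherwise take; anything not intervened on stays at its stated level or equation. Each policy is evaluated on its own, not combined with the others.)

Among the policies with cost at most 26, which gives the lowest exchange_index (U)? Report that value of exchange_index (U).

713

Policy A (K := 118):
  A = 144
  K = 118
  U = 92 + 6·144 − 118 = 838
Policy B (A − 25):
  A = 144 − 25 = 119
  K = 93
  U = 92 + 6·119 − 93 = 713
Comparing — Policy A: U=838, Policy B: U=713. Lowest is 713 (Policy B).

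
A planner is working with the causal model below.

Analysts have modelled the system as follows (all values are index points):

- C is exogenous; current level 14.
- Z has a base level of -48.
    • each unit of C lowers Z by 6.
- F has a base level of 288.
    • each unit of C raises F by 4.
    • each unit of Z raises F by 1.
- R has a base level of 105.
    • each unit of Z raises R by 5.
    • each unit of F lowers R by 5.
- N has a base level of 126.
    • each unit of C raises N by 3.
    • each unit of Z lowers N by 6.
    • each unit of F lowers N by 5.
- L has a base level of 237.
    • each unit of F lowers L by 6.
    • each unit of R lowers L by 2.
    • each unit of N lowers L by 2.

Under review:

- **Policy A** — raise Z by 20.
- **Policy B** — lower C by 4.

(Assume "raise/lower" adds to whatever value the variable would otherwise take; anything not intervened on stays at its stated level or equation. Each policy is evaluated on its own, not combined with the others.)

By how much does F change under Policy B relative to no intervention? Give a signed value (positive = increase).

8

Baseline:
  C = 14
  Z = -48 − 6·14 = -132
  F = 288 + 4·14 + (-132) = 212
Policy B (C − 4):
  C = 14 − 4 = 10
  Z = -48 − 6·10 = -108
  F = 288 + 4·10 + (-108) = 220
Change in F: 220 − 212 = 8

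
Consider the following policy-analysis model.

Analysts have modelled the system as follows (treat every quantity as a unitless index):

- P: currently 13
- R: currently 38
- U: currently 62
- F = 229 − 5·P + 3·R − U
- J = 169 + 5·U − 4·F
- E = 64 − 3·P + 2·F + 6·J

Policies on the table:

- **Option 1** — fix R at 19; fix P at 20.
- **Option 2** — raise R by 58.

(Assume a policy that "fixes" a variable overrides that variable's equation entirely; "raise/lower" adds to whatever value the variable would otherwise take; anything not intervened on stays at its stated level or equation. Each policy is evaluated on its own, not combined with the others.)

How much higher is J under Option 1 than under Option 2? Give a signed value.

Option 1 (R := 19, P := 20):
  P = 20
  R = 19
  U = 62
  F = 229 − 5·20 + 3·19 − 62 = 124
  J = 169 + 5·62 − 4·124 = -17
Option 2 (R + 58):
  P = 13
  R = 38 + 58 = 96
  U = 62
  F = 229 − 5·13 + 3·96 − 62 = 390
  J = 169 + 5·62 − 4·390 = -1081
J: -17 − (-1081) = 1064

1064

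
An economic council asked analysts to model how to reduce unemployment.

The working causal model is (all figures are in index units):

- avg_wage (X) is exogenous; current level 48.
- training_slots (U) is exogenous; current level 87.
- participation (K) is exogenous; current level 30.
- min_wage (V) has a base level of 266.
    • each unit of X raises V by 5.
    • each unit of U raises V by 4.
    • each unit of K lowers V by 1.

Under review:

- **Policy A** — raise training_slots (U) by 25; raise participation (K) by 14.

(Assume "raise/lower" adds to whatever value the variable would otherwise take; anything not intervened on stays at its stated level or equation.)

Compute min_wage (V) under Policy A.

910

Policy A (U + 25, K + 14):
  X = 48
  U = 87 + 25 = 112
  K = 30 + 14 = 44
  V = 266 + 5·48 + 4·112 − 44 = 910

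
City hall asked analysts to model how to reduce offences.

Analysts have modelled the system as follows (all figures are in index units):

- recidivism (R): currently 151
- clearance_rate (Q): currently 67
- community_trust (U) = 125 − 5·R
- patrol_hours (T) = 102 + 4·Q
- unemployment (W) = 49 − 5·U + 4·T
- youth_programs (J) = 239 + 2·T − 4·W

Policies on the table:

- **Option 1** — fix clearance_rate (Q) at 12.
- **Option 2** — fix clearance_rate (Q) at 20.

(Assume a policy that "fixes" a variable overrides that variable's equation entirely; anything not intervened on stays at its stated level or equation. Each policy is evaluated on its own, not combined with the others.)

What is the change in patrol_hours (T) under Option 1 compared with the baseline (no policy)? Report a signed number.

Baseline:
  Q = 67
  T = 102 + 4·67 = 370
Option 1 (Q := 12):
  Q = 12
  T = 102 + 4·12 = 150
Change in T: 150 − 370 = -220

-220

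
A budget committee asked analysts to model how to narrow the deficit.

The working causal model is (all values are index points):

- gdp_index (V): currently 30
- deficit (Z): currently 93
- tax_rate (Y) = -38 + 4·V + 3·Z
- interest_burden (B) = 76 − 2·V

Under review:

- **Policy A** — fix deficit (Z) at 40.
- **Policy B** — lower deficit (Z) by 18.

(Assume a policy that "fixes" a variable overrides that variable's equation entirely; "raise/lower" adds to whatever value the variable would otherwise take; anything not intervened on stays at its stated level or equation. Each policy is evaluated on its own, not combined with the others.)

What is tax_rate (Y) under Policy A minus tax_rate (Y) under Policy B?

Policy A (Z := 40):
  V = 30
  Z = 40
  Y = -38 + 4·30 + 3·40 = 202
Policy B (Z − 18):
  V = 30
  Z = 93 − 18 = 75
  Y = -38 + 4·30 + 3·75 = 307
Y: 202 − 307 = -105

-105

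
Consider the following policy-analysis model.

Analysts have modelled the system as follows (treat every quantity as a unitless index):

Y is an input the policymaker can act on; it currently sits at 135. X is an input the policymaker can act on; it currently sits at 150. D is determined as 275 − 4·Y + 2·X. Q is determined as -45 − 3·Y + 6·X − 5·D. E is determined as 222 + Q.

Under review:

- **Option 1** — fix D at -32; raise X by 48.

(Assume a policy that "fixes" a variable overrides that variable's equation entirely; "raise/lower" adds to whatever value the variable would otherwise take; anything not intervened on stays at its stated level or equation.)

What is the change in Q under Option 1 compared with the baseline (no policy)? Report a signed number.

623

Baseline:
  Y = 135
  X = 150
  D = 275 − 4·135 + 2·150 = 35
  Q = -45 − 3·135 + 6·150 − 5·35 = 275
Option 1 (D := -32, X + 48):
  Y = 135
  X = 150 + 48 = 198
  D = -32
  Q = -45 − 3·135 + 6·198 − 5·(-32) = 898
Change in Q: 898 − 275 = 623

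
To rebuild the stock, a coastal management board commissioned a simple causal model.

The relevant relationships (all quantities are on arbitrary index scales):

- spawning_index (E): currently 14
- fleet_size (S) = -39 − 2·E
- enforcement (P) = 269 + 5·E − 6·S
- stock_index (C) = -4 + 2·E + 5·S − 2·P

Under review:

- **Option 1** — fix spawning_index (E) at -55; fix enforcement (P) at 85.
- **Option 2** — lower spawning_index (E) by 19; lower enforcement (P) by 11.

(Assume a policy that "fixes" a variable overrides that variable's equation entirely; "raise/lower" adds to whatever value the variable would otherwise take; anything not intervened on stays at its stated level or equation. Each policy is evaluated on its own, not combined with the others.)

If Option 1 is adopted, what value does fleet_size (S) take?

71

Option 1 (E := -55, P := 85):
  E = -55
  S = -39 − 2·(-55) = 71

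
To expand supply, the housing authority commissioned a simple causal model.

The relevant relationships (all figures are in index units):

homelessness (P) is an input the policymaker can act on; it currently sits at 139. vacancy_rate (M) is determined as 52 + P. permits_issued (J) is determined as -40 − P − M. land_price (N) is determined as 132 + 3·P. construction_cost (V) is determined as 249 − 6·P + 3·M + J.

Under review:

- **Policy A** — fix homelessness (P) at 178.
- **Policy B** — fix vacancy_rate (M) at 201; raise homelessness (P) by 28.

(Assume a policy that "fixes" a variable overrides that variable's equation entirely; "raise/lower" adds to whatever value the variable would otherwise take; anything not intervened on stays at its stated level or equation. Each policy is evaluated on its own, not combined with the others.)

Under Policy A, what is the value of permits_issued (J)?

-448

Policy A (P := 178):
  P = 178
  M = 52 + 178 = 230
  J = -40 − 178 − 230 = -448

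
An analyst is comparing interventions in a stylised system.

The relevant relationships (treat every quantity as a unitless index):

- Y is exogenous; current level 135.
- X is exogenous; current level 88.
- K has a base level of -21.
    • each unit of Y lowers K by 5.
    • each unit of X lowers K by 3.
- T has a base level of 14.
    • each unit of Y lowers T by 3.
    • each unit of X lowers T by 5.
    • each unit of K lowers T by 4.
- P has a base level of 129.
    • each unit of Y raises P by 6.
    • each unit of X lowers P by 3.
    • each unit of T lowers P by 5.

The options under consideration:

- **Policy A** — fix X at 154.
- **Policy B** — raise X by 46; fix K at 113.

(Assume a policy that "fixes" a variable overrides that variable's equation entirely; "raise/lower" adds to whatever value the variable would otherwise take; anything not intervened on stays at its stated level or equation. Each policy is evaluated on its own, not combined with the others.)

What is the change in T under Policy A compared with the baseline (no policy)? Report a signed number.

462

Baseline:
  Y = 135
  X = 88
  K = -21 − 5·135 − 3·88 = -960
  T = 14 − 3·135 − 5·88 − 4·(-960) = 3009
Policy A (X := 154):
  Y = 135
  X = 154
  K = -21 − 5·135 − 3·154 = -1158
  T = 14 − 3·135 − 5·154 − 4·(-1158) = 3471
Change in T: 3471 − 3009 = 462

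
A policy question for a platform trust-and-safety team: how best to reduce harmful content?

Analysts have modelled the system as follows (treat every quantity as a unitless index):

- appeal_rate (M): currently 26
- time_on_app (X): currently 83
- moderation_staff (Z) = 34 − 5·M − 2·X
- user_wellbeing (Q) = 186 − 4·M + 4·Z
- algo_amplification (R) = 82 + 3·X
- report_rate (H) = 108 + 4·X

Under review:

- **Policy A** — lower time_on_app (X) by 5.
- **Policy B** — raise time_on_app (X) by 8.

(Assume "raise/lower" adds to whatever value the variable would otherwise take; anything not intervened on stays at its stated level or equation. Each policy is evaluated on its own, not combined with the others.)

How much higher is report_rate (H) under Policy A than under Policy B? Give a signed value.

-52

Policy A (X − 5):
  X = 83 − 5 = 78
  H = 108 + 4·78 = 420
Policy B (X + 8):
  X = 83 + 8 = 91
  H = 108 + 4·91 = 472
H: 420 − 472 = -52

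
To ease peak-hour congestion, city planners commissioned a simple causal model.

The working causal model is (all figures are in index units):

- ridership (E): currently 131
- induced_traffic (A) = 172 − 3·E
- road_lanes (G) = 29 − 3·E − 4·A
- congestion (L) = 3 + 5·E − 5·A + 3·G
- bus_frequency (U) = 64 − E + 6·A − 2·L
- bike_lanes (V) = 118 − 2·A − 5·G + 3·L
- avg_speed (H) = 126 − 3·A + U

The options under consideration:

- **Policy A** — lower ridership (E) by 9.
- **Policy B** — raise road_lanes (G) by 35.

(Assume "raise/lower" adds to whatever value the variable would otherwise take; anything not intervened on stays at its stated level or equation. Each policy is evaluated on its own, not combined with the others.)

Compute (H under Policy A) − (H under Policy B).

Policy A (E − 9):
  E = 131 − 9 = 122
  A = 172 − 3·122 = -194
  G = 29 − 3·122 − 4·(-194) = 439
  L = 3 + 5·122 − 5·(-194) + 3·439 = 2900
  U = 64 − 122 + 6·(-194) − 2·2900 = -7022
  H = 126 − 3·(-194) + (-7022) = -6314
Policy B (G + 35):
  E = 131
  A = 172 − 3·131 = -221
  G = 29 − 3·131 − 4·(-221) (+35 from intervention) = 555
  L = 3 + 5·131 − 5·(-221) + 3·555 = 3428
  U = 64 − 131 + 6·(-221) − 2·3428 = -8249
  H = 126 − 3·(-221) + (-8249) = -7460
H: -6314 − (-7460) = 1146

1146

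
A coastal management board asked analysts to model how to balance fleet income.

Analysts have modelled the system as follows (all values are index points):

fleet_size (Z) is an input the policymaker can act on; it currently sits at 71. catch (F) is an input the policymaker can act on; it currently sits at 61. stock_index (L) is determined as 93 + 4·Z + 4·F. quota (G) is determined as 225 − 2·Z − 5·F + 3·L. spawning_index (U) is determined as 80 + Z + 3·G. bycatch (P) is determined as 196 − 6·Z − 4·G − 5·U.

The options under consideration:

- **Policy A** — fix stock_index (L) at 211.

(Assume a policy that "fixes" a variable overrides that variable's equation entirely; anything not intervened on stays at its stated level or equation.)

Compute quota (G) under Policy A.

411

Policy A (L := 211):
  Z = 71
  F = 61
  L = 211
  G = 225 − 2·71 − 5·61 + 3·211 = 411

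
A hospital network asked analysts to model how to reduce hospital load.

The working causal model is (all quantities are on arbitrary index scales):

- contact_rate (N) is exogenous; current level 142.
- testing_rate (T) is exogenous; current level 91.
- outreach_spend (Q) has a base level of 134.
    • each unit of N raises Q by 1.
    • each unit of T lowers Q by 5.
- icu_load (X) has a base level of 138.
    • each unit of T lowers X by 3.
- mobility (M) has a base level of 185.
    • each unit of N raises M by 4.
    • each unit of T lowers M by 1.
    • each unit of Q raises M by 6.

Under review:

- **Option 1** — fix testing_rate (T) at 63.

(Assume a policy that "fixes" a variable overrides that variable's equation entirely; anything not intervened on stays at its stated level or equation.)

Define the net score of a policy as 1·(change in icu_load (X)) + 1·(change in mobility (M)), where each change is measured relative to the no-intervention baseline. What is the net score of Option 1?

952

Baseline:
  N = 142
  T = 91
  Q = 134 + 142 − 5·91 = -179
  X = 138 − 3·91 = -135
  M = 185 + 4·142 − 91 + 6·(-179) = -412
Option 1 (T := 63):
  N = 142
  T = 63
  Q = 134 + 142 − 5·63 = -39
  X = 138 − 3·63 = -51
  M = 185 + 4·142 − 63 + 6·(-39) = 456
ΔX = -51 − (-135) = 84; ΔM = 456 − (-412) = 868
Score = 1·84 + 1·868 = 952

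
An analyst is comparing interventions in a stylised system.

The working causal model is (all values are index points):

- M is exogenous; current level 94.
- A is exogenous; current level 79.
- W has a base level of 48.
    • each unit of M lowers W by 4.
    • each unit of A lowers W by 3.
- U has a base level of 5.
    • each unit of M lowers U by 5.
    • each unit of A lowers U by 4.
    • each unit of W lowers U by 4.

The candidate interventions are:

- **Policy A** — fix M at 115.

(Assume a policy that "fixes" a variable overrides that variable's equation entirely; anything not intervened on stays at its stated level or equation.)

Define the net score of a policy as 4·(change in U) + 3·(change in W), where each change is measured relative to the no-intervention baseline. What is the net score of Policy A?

672

Baseline:
  M = 94
  A = 79
  W = 48 − 4·94 − 3·79 = -565
  U = 5 − 5·94 − 4·79 − 4·(-565) = 1479
Policy A (M := 115):
  M = 115
  A = 79
  W = 48 − 4·115 − 3·79 = -649
  U = 5 − 5·115 − 4·79 − 4·(-649) = 1710
ΔU = 1710 − 1479 = 231; ΔW = -649 − (-565) = -84
Score = 4·231 + 3·(-84) = 672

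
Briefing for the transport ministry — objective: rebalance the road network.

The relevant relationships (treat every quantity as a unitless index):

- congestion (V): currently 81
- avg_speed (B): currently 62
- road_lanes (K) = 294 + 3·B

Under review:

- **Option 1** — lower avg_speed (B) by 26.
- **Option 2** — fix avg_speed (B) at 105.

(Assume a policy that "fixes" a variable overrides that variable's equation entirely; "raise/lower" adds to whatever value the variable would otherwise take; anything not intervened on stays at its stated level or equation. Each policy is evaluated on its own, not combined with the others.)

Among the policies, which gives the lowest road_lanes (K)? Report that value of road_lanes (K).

402

Option 1 (B − 26):
  B = 62 − 26 = 36
  K = 294 + 3·36 = 402
Option 2 (B := 105):
  B = 105
  K = 294 + 3·105 = 609
Comparing — Option 1: K=402, Option 2: K=609. Lowest is 402 (Option 1).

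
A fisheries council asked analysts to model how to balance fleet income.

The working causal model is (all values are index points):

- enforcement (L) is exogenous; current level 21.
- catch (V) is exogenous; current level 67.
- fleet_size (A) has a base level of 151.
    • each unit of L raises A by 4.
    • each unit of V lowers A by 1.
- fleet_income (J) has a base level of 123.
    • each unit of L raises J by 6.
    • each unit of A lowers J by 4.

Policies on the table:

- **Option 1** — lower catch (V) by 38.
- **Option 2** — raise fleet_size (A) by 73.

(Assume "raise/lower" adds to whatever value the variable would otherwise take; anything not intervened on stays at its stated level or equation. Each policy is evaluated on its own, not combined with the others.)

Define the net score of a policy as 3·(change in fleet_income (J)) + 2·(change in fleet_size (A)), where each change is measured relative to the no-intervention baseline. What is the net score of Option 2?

Baseline:
  L = 21
  V = 67
  A = 151 + 4·21 − 67 = 168
  J = 123 + 6·21 − 4·168 = -423
Option 2 (A + 73):
  L = 21
  V = 67
  A = 151 + 4·21 − 67 (+73 from intervention) = 241
  J = 123 + 6·21 − 4·241 = -715
ΔJ = -715 − (-423) = -292; ΔA = 241 − 168 = 73
Score = 3·(-292) + 2·73 = -730

-730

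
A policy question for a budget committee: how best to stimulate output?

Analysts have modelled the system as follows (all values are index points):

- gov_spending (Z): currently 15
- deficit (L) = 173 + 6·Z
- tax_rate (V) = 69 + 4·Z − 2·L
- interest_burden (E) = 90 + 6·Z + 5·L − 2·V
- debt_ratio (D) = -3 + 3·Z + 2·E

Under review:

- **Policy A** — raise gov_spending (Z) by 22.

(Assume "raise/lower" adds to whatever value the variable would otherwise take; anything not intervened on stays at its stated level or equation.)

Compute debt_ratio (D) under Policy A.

Policy A (Z + 22):
  Z = 15 + 22 = 37
  L = 173 + 6·37 = 395
  V = 69 + 4·37 − 2·395 = -573
  E = 90 + 6·37 + 5·395 − 2·(-573) = 3433
  D = -3 + 3·37 + 2·3433 = 6974

6974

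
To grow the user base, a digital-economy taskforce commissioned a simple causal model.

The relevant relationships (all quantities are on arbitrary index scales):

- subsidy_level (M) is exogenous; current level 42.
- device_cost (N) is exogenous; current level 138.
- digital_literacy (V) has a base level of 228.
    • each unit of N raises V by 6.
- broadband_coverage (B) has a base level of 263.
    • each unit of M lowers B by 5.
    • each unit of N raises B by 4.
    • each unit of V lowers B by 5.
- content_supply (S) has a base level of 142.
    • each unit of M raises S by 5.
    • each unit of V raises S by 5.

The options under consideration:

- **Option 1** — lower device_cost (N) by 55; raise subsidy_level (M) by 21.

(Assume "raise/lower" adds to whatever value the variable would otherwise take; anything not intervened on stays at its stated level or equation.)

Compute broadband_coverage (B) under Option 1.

Option 1 (N − 55, M + 21):
  M = 42 + 21 = 63
  N = 138 − 55 = 83
  V = 228 + 6·83 = 726
  B = 263 − 5·63 + 4·83 − 5·726 = -3350

-3350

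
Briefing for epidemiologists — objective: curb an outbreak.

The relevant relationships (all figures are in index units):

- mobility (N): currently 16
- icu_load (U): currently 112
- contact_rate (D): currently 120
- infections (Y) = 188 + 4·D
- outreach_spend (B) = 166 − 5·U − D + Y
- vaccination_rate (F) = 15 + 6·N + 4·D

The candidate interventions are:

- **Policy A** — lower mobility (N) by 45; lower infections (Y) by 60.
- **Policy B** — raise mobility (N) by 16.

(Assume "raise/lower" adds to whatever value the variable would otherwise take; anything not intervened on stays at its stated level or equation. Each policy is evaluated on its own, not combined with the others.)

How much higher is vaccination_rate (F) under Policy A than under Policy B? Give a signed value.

-366

Policy A (N − 45, Y − 60):
  N = 16 − 45 = -29
  D = 120
  F = 15 + 6·(-29) + 4·120 = 321
Policy B (N + 16):
  N = 16 + 16 = 32
  D = 120
  F = 15 + 6·32 + 4·120 = 687
F: 321 − 687 = -366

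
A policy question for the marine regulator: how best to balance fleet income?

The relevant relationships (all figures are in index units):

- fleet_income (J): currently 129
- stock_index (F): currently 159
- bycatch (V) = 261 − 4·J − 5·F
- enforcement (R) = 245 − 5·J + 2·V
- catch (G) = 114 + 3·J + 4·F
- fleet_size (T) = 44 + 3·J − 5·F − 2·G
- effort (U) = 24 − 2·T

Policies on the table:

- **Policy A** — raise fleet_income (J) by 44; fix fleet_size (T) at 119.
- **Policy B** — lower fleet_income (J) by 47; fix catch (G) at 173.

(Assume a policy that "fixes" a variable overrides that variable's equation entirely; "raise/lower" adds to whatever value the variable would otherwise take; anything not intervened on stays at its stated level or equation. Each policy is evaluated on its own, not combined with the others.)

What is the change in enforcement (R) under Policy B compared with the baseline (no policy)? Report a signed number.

Baseline:
  J = 129
  F = 159
  V = 261 − 4·129 − 5·159 = -1050
  R = 245 − 5·129 + 2·(-1050) = -2500
Policy B (J − 47, G := 173):
  J = 129 − 47 = 82
  F = 159
  V = 261 − 4·82 − 5·159 = -862
  R = 245 − 5·82 + 2·(-862) = -1889
Change in R: -1889 − (-2500) = 611

611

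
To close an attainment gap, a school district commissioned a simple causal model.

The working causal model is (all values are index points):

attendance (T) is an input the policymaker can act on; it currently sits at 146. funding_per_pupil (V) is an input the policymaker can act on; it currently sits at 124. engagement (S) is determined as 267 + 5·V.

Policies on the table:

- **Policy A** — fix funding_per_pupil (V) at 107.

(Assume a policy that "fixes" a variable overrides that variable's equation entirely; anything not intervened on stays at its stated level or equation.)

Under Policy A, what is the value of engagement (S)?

Policy A (V := 107):
  V = 107
  S = 267 + 5·107 = 802

802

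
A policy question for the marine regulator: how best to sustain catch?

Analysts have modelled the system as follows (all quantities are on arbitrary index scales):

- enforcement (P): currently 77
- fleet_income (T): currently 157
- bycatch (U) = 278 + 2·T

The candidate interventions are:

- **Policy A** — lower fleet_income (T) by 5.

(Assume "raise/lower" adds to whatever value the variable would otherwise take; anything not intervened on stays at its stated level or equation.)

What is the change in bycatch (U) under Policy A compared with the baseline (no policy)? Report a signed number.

-10

Baseline:
  T = 157
  U = 278 + 2·157 = 592
Policy A (T − 5):
  T = 157 − 5 = 152
  U = 278 + 2·152 = 582
Change in U: 582 − 592 = -10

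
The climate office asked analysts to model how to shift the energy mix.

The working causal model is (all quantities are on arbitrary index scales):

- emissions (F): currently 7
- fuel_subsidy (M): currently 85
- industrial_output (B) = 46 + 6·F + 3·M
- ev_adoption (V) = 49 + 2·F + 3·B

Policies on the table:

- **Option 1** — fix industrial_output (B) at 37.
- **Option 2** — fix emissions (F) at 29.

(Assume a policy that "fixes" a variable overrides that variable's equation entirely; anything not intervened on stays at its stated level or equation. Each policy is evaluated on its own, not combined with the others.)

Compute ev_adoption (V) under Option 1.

174

Option 1 (B := 37):
  F = 7
  M = 85
  B = 37
  V = 49 + 2·7 + 3·37 = 174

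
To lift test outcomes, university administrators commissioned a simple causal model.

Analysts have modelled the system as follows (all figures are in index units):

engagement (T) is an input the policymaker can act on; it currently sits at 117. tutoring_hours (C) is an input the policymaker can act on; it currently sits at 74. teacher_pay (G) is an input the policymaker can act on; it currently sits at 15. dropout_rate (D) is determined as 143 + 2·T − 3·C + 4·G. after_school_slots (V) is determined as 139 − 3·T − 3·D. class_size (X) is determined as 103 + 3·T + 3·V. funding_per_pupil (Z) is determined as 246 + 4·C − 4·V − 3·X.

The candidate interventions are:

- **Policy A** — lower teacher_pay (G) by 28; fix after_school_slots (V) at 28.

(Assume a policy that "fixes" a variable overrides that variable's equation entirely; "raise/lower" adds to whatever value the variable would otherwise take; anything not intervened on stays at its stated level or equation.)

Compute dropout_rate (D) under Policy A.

103

Policy A (G − 28, V := 28):
  T = 117
  C = 74
  G = 15 − 28 = -13
  D = 143 + 2·117 − 3·74 + 4·(-13) = 103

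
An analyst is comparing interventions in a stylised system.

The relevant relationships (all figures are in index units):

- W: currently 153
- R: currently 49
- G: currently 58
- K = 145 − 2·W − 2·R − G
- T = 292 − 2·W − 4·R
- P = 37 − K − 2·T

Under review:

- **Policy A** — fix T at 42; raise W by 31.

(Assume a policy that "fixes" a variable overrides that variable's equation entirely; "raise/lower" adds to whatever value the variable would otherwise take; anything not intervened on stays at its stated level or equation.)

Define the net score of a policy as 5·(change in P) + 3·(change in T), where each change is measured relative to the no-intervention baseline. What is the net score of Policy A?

Baseline:
  W = 153
  R = 49
  G = 58
  K = 145 − 2·153 − 2·49 − 58 = -317
  T = 292 − 2·153 − 4·49 = -210
  P = 37 − (-317) − 2·(-210) = 774
Policy A (T := 42, W + 31):
  W = 153 + 31 = 184
  R = 49
  G = 58
  K = 145 − 2·184 − 2·49 − 58 = -379
  T = 42
  P = 37 − (-379) − 2·42 = 332
ΔP = 332 − 774 = -442; ΔT = 42 − (-210) = 252
Score = 5·(-442) + 3·252 = -1454

-1454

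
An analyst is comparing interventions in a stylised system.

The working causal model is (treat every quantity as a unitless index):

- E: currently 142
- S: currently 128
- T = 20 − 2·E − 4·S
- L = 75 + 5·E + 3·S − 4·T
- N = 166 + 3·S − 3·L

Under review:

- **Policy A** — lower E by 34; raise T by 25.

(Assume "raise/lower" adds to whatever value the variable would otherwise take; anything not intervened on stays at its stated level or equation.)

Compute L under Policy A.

Policy A (E − 34, T + 25):
  E = 142 − 34 = 108
  S = 128
  T = 20 − 2·108 − 4·128 (+25 from intervention) = -683
  L = 75 + 5·108 + 3·128 − 4·(-683) = 3731

3731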